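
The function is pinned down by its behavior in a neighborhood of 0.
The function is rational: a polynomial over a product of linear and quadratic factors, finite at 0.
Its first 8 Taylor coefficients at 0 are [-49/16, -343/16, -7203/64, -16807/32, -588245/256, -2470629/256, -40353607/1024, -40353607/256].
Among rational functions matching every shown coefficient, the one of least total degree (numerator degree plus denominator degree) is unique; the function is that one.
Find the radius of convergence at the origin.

The radius of convergence is 2/7.

No rational of total degree below 2 reproduces all 8 coefficients; solving the [0/2] Pade equations on them gives f(d) = -1/(4*(d - 2/7)**2), whose expansion matches every shown term.
Denominator factor (d - 2/7)^2: pole of order 2 at 2/7, modulus 2/7.
The radius of convergence is the smallest modulus among the singular points: 2/7.


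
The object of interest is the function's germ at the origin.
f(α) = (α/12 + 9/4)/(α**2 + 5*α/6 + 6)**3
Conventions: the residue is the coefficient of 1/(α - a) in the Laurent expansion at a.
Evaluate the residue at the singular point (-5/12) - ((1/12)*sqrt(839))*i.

The factor α**2 + 5*α/6 + 6 splits as (α - a)(α - a') with a = (-5/12) - ((1/12)*sqrt(839))*i, a' = (-5/12) + ((1/12)*sqrt(839))*i. At the order-3 pole a set g(α) = (α - a)^3*f(α) = [α/12 + 9/4] / (α - a')^3.
Order-3 pole: residue = g''(a)/2; g''((-5/12) - ((1/12)*sqrt(839))*i) = ((206712/590589719)*sqrt(839))*i, so the residue is ((103356/590589719)*sqrt(839))*i.

The residue is ((103356/590589719)*sqrt(839))*i.


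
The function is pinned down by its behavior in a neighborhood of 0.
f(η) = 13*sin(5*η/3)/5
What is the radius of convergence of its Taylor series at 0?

The factor sin(5*η/3) is entire and contributes no finite singular point.
The polynomial part has no poles.
No finite singular points: the Taylor series at 0 converges everywhere.

The radius of convergence is infinite.


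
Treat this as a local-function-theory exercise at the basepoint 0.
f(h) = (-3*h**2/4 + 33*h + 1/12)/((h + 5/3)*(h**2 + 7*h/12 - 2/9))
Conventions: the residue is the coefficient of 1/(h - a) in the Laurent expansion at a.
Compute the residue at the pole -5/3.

At the order-1 pole -5/3 set g(h) = (h - (-5/3))*f(h) = (-3*h**2/4 + 33*h + 1/12)/(h**2 + 7*h/12 - 2/9).
Simple pole: residue = g(a) at a = -5/3, which is -36.

The residue is -36.


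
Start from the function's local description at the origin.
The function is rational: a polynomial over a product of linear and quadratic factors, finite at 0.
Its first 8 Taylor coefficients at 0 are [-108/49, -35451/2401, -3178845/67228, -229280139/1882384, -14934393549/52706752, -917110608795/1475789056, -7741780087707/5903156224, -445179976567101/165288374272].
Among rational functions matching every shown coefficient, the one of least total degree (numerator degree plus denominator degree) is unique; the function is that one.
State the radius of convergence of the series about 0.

No rational of total degree below 6 reproduces all 8 coefficients; solving the [2/4] Pade equations on them gives f(n) = (8*n**2 - 16*n/7 - 7/4)/((n - 4)*(n - 7/12)**3), whose expansion matches every shown term.
Denominator factor (n - 4): pole of order 1 at 4, modulus 4.
Denominator factor (n - 7/12)^3: pole of order 3 at 7/12, modulus 7/12.
The radius of convergence is the smallest modulus among the singular points: 7/12.

The radius of convergence is 7/12.


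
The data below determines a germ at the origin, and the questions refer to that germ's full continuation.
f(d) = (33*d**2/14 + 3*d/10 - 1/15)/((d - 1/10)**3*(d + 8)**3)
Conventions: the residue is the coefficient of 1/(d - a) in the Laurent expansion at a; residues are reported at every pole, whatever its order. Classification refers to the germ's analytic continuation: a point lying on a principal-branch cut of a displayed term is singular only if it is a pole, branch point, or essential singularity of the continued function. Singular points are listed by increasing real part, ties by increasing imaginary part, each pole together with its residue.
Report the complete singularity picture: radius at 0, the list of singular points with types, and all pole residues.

Radius of convergence at 0: 1/10.
At -8: a pole of order 3; residue -95079500/24407490807.
At 1/10: a pole of order 3; residue 95079500/24407490807.

Denominator factor (d - 1/10)^3: pole of order 3 at 1/10, modulus 1/10.
Denominator factor (d + 8)^3: pole of order 3 at -8, modulus 8.
The radius of convergence is the smallest modulus among the singular points: 1/10.
At the order-3 pole -8 set g(d) = (d - (-8))^3*f(d) = (33*d**2/14 + 3*d/10 - 1/15)/(d - 1/10)**3.
Order-3 pole: residue = g''(a)/2; g''(-8) = -190159000/24407490807, so the residue is -95079500/24407490807.
At the order-3 pole 1/10 set g(d) = (d - (1/10))^3*f(d) = (33*d**2/14 + 3*d/10 - 1/15)/(d + 8)**3.
Order-3 pole: residue = g''(a)/2; g''(1/10) = 190159000/24407490807, so the residue is 95079500/24407490807.
List the singular points by increasing real part (a conjugate pair: the negative imaginary part first).


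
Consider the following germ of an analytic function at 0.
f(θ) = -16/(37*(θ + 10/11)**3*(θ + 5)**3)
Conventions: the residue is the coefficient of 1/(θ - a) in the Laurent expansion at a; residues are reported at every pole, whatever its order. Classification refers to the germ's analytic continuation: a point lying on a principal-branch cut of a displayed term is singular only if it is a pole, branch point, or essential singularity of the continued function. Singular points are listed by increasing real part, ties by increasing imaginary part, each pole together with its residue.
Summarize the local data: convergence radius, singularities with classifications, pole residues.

Radius of convergence at 0: 10/11.
At -5: a pole of order 3; residue 5153632/2275846875.
At -10/11: a pole of order 3; residue -5153632/2275846875.

Denominator factor (θ + 10/11)^3: pole of order 3 at -10/11, modulus 10/11.
Denominator factor (θ + 5)^3: pole of order 3 at -5, modulus 5.
The radius of convergence is the smallest modulus among the singular points: 10/11.
At the order-3 pole -5 set g(θ) = (θ - (-5))^3*f(θ) = -16/(37*(θ + 10/11)**3).
Order-3 pole: residue = g''(a)/2; g''(-5) = 10307264/2275846875, so the residue is 5153632/2275846875.
At the order-3 pole -10/11 set g(θ) = (θ - (-10/11))^3*f(θ) = -16/(37*(θ + 5)**3).
Order-3 pole: residue = g''(a)/2; g''(-10/11) = -10307264/2275846875, so the residue is -5153632/2275846875.
List the singular points by increasing real part (a conjugate pair: the negative imaginary part first).


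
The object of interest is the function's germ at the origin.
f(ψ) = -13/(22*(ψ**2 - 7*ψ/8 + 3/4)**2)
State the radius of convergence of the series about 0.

Denominator factor (ψ**2 - 7*ψ/8 + 3/4)^2: discriminant -143/64, complex-conjugate roots (7/16) + ((1/16)*sqrt(143))*i and (7/16) - ((1/16)*sqrt(143))*i; poles of order 2, moduli (1/2)*sqrt(3) and (1/2)*sqrt(3).
The radius of convergence is the smallest modulus among the singular points: (1/2)*sqrt(3).

The radius of convergence is (1/2)*sqrt(3).


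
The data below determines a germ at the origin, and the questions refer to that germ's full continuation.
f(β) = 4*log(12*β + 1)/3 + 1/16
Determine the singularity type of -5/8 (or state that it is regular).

There is no denominator, hence no pole anywhere.
Branch term log(1 - β/(-1/12)): argument at -5/8 is -13/2, nonzero, so -5/8 is not its branch point (a point on a principal cut is still regular for the continued germ).
So the germ continues analytically to -5/8.

The point is a regular point.


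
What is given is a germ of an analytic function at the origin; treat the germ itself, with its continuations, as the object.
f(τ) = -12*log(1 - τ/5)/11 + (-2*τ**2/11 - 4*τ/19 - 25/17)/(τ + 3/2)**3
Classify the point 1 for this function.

The point is a regular point.

Denominator factors: τ + 3/2 = 5/2 at τ = 1 — none vanishes.
Branch term log(1 - τ/(5)): argument at 1 is 4/5, nonzero, so 1 is not its branch point (a point on a principal cut is still regular for the continued germ).
So the germ continues analytically to 1.


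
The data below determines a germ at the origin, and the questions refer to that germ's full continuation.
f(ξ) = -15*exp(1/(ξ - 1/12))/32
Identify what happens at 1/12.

The point is an essential singularity.

The exponent 1/(ξ - (1/12)) has a pole at 1/12, so exp(1/(ξ - (1/12))) takes every nonzero value near it: an essential singularity (not a pole of any order).


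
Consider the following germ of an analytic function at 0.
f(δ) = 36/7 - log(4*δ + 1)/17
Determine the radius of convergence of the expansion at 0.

Branch term (-1/17)*log(1 - δ/(-1/4)): its argument vanishes at δ = -1/4, a logarithmic branch point, modulus 1/4.
The radius of convergence is the smallest modulus among the singular points: 1/4.

The radius of convergence is 1/4.


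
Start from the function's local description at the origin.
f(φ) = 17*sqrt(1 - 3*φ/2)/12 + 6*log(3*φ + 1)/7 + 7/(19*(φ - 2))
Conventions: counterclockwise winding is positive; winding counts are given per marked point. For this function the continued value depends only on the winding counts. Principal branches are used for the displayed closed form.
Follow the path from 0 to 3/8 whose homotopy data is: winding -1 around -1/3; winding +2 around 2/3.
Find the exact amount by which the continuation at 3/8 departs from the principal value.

Continued minus principal equals -(12/7)*pi*i.

The rational part is single-valued and drops out of the difference; each branch term changes only by its own monodromy.
(6/7)*log(1 - φ/(-1/3)): each positive loop around -1/3 adds 2*pi*i to the log, so winding -1 contributes (6/7)*(-1)*2*pi*i = -(12/7)*pi*i.
(17/12)*sqrt(1 - φ/(2/3)): winding +2 is even, the square root returns to the same sheet, contribution 0.
Summing the contributions at φ = 3/8 gives -(12/7)*pi*i.


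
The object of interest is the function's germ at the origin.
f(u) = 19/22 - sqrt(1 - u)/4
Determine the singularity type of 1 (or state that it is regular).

The term (-1/4)*sqrt(1 - u/(1)) has argument 1 - 1/(1) = 0 at 1: a square-root (algebraic, two-sheeted) branch point; the remaining terms are analytic or single-valued there.

The point is an algebraic (square-root) branch point.


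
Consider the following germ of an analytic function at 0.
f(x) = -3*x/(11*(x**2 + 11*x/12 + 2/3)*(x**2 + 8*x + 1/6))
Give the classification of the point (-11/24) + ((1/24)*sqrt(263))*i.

The denominator factor x**2 + 11*x/12 + 2/3 vanishes at (-11/24) + ((1/24)*sqrt(263))*i and appears to the power 1; the numerator there equals (1/8) - ((1/88)*sqrt(263))*i, nonzero, and no other factor vanishes.
Hence a pole whose order is the multiplicity, 1.

The point is a pole of order 1.


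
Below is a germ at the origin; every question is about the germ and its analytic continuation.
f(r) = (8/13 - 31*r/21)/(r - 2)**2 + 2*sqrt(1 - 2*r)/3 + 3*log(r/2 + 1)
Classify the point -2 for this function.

The term (3)*log(1 - r/(-2)) has argument 1 - -2/(-2) = 0 at -2: a logarithmic (infinitely-sheeted) branch point; the remaining terms are analytic or single-valued there.

The point is a logarithmic branch point.


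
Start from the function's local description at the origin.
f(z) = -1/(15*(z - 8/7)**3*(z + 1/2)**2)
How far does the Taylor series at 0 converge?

Denominator factor (z + 1/2)^2: pole of order 2 at -1/2, modulus 1/2.
Denominator factor (z - 8/7)^3: pole of order 3 at 8/7, modulus 8/7.
The radius of convergence is the smallest modulus among the singular points: 1/2.

The radius of convergence is 1/2.


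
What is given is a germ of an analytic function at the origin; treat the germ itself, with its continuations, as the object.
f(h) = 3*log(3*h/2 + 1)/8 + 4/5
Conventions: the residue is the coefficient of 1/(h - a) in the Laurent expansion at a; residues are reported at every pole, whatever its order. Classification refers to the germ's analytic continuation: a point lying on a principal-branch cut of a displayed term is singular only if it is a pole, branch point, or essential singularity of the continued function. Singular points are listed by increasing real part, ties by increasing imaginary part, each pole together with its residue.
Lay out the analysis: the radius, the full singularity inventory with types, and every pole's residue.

Radius of convergence at 0: 2/3.
At -2/3: a logarithmic branch point.

Branch term (3/8)*log(1 - h/(-2/3)): its argument vanishes at h = -2/3, a logarithmic branch point, modulus 2/3.
The radius of convergence is the smallest modulus among the singular points: 2/3.


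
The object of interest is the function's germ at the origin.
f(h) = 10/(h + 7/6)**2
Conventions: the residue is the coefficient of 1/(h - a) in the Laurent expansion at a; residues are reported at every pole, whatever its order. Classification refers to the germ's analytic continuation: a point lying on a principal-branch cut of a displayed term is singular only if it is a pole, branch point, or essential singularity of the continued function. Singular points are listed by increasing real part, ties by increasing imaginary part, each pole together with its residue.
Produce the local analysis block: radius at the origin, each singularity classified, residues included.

Denominator factor (h + 7/6)^2: pole of order 2 at -7/6, modulus 7/6.
The radius of convergence is the smallest modulus among the singular points: 7/6.
At the order-2 pole -7/6 set g(h) = (h - (-7/6))^2*f(h) = 10.
Order-2 pole: residue = g'(a); g'(-7/6) = 0, so the residue is 0.

Radius of convergence at 0: 7/6.
At -7/6: a pole of order 2; residue 0.


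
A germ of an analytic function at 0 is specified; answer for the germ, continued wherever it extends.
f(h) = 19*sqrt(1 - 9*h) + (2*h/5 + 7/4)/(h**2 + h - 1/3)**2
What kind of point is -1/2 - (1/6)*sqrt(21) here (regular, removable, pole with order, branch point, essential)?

The denominator factor h**2 + h - 1/3 vanishes at -1/2 - (1/6)*sqrt(21) and appears to the power 2; the numerator there equals 31/20 - (1/15)*sqrt(21), nonzero, and no other factor vanishes.
The branch terms are analytic at this point.
Hence a pole whose order is the multiplicity, 2.

The point is a pole of order 2.


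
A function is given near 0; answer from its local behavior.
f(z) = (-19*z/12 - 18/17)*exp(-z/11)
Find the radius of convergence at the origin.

The factor exp(-z/11) is entire and contributes no finite singular point.
The polynomial part has no poles.
No finite singular points: the Taylor series at 0 converges everywhere.

The radius of convergence is infinite.


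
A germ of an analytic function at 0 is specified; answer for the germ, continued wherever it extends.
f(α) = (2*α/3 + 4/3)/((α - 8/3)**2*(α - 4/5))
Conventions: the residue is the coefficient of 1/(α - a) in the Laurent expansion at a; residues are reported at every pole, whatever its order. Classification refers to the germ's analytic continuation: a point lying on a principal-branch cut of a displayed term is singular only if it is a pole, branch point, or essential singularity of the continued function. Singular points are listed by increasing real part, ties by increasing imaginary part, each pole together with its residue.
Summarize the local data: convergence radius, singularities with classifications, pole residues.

Radius of convergence at 0: 4/5.
At 4/5: a pole of order 1; residue 15/28.
At 8/3: a pole of order 2; residue -15/28.

Denominator factor (α - 8/3)^2: pole of order 2 at 8/3, modulus 8/3.
Denominator factor (α - 4/5): pole of order 1 at 4/5, modulus 4/5.
The radius of convergence is the smallest modulus among the singular points: 4/5.
At the order-1 pole 4/5 set g(α) = (α - (4/5))*f(α) = (2*α/3 + 4/3)/(α - 8/3)**2.
Simple pole: residue = g(a) at a = 4/5, which is 15/28.
At the order-2 pole 8/3 set g(α) = (α - (8/3))^2*f(α) = (2*α/3 + 4/3)/(α - 4/5).
Order-2 pole: residue = g'(a); g'(8/3) = -15/28, so the residue is -15/28.
List the singular points by increasing real part (a conjugate pair: the negative imaginary part first).


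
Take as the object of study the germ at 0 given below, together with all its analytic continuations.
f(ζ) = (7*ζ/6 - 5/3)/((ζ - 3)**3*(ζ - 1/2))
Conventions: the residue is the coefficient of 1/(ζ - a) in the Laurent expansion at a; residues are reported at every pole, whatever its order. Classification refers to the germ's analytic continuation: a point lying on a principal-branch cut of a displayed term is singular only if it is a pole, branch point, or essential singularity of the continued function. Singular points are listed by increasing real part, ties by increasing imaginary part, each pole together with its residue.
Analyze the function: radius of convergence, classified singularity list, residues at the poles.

Denominator factor (ζ - 1/2): pole of order 1 at 1/2, modulus 1/2.
Denominator factor (ζ - 3)^3: pole of order 3 at 3, modulus 3.
The radius of convergence is the smallest modulus among the singular points: 1/2.
At the order-1 pole 1/2 set g(ζ) = (ζ - (1/2))*f(ζ) = (7*ζ/6 - 5/3)/(ζ - 3)**3.
Simple pole: residue = g(a) at a = 1/2, which is 26/375.
At the order-3 pole 3 set g(ζ) = (ζ - (3))^3*f(ζ) = (7*ζ/6 - 5/3)/(ζ - 1/2).
Order-3 pole: residue = g''(a)/2; g''(3) = -52/375, so the residue is -26/375.
List the singular points by increasing real part (a conjugate pair: the negative imaginary part first).

Radius of convergence at 0: 1/2.
At 1/2: a pole of order 1; residue 26/375.
At 3: a pole of order 3; residue -26/375.


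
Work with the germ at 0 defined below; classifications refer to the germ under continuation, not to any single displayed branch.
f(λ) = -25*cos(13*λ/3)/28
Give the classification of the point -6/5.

There is no denominator, hence no pole anywhere.
The factor cos(13*λ/3) is entire.
So the germ continues analytically to -6/5.

The point is a regular point.


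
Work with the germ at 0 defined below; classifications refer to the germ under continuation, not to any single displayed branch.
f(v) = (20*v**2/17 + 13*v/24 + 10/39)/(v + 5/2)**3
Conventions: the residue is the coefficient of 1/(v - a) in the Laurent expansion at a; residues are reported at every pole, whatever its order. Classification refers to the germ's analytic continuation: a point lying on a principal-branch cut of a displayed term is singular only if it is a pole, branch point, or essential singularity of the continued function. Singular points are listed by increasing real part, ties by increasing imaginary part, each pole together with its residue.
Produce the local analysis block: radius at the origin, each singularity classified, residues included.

Denominator factor (v + 5/2)^3: pole of order 3 at -5/2, modulus 5/2.
The radius of convergence is the smallest modulus among the singular points: 5/2.
At the order-3 pole -5/2 set g(v) = (v - (-5/2))^3*f(v) = 20*v**2/17 + 13*v/24 + 10/39.
Order-3 pole: residue = g''(a)/2; g''(-5/2) = 40/17, so the residue is 20/17.

Radius of convergence at 0: 5/2.
At -5/2: a pole of order 3; residue 20/17.


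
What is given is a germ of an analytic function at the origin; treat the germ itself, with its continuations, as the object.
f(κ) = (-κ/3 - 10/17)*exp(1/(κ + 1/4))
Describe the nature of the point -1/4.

The point is an essential singularity.

The exponent 1/(κ - (-1/4)) has a pole at -1/4, so exp(1/(κ - (-1/4))) takes every nonzero value near it: an essential singularity (not a pole of any order).


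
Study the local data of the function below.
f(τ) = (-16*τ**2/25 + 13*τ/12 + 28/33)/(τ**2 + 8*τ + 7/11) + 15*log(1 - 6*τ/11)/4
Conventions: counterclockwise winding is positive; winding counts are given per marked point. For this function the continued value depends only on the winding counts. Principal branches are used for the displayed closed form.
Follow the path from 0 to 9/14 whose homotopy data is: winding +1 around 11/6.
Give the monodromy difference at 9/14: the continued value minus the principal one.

Continued minus principal equals (15/2)*pi*i.

The rational part is single-valued and drops out of the difference; each branch term changes only by its own monodromy.
(15/4)*log(1 - τ/(11/6)): each positive loop around 11/6 adds 2*pi*i to the log, so winding +1 contributes (15/4)*(1)*2*pi*i = (15/2)*pi*i.
Summing the contributions at τ = 9/14 gives (15/2)*pi*i.


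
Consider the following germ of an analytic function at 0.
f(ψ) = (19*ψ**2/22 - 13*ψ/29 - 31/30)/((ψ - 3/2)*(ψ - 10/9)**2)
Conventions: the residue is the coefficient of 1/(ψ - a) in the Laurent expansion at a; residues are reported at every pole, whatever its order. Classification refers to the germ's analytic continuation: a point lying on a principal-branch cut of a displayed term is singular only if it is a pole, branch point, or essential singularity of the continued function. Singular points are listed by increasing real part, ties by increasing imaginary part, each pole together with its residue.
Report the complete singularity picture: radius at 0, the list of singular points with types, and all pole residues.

Radius of convergence at 0: 10/9.
At 10/9: a pole of order 2; residue -55204/78155.
At 3/2: a pole of order 1; residue 245403/156310.

Denominator factor (ψ - 10/9)^2: pole of order 2 at 10/9, modulus 10/9.
Denominator factor (ψ - 3/2): pole of order 1 at 3/2, modulus 3/2.
The radius of convergence is the smallest modulus among the singular points: 10/9.
At the order-2 pole 10/9 set g(ψ) = (ψ - (10/9))^2*f(ψ) = (19*ψ**2/22 - 13*ψ/29 - 31/30)/(ψ - 3/2).
Order-2 pole: residue = g'(a); g'(10/9) = -55204/78155, so the residue is -55204/78155.
At the order-1 pole 3/2 set g(ψ) = (ψ - (3/2))*f(ψ) = (19*ψ**2/22 - 13*ψ/29 - 31/30)/(ψ - 10/9)**2.
Simple pole: residue = g(a) at a = 3/2, which is 245403/156310.
List the singular points by increasing real part (a conjugate pair: the negative imaginary part first).


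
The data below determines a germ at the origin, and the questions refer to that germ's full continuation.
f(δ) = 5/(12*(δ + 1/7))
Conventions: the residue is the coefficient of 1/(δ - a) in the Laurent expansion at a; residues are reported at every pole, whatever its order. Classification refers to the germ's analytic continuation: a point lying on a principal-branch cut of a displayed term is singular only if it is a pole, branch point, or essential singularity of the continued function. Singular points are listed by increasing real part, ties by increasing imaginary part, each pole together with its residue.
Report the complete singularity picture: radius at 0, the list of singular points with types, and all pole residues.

Radius of convergence at 0: 1/7.
At -1/7: a pole of order 1; residue 5/12.

Denominator factor (δ + 1/7): pole of order 1 at -1/7, modulus 1/7.
The radius of convergence is the smallest modulus among the singular points: 1/7.
At the order-1 pole -1/7 set g(δ) = (δ - (-1/7))*f(δ) = 5/12.
Simple pole: residue = g(a) at a = -1/7, which is 5/12.


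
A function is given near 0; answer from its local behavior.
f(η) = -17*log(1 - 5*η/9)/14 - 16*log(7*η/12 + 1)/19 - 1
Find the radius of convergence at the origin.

The radius of convergence is 12/7.

Branch term (-16/19)*log(1 - η/(-12/7)): its argument vanishes at η = -12/7, a logarithmic branch point, modulus 12/7.
Branch term (-17/14)*log(1 - η/(9/5)): its argument vanishes at η = 9/5, a logarithmic branch point, modulus 9/5.
The radius of convergence is the smallest modulus among the singular points: 12/7.


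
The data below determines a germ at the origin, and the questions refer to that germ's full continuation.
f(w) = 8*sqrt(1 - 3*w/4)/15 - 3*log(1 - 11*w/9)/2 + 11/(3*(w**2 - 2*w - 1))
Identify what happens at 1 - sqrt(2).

The point is a pole of order 1.

The denominator factor w**2 - 2*w - 1 vanishes at 1 - sqrt(2) and appears to the power 1; the numerator there equals 11/3, nonzero, and no other factor vanishes.
The branch terms are analytic at this point.
Hence a pole whose order is the multiplicity, 1.


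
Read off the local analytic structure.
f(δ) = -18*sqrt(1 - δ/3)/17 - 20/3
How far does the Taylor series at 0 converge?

Branch term (-18/17)*sqrt(1 - δ/(3)): its argument vanishes at δ = 3, a square-root branch point, modulus 3.
The radius of convergence is the smallest modulus among the singular points: 3.

The radius of convergence is 3.


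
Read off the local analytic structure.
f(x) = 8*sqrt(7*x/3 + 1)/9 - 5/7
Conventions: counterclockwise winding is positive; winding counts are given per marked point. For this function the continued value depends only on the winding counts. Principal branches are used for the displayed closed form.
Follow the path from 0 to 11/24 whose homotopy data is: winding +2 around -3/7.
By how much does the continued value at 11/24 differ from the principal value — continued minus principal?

Continued minus principal equals 0.

The rational part is single-valued and drops out of the difference; each branch term changes only by its own monodromy.
(8/9)*sqrt(1 - x/(-3/7)): winding +2 is even, the square root returns to the same sheet, contribution 0.
Summing the contributions at x = 11/24 gives 0.


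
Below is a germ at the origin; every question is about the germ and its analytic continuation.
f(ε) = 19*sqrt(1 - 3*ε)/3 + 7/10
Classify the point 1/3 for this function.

The point is an algebraic (square-root) branch point.

The term (19/3)*sqrt(1 - ε/(1/3)) has argument 1 - 1/3/(1/3) = 0 at 1/3: a square-root (algebraic, two-sheeted) branch point; the remaining terms are analytic or single-valued there.


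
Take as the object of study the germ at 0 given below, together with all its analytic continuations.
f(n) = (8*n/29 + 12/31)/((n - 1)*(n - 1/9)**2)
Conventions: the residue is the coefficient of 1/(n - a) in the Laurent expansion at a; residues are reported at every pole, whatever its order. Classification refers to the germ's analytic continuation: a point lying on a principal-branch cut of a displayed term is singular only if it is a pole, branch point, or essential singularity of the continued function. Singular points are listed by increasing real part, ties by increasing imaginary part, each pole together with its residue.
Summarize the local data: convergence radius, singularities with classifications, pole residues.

Denominator factor (n - 1): pole of order 1 at 1, modulus 1.
Denominator factor (n - 1/9)^2: pole of order 2 at 1/9, modulus 1/9.
The radius of convergence is the smallest modulus among the singular points: 1/9.
At the order-2 pole 1/9 set g(n) = (n - (1/9))^2*f(n) = (8*n/29 + 12/31)/(n - 1).
Order-2 pole: residue = g'(a); g'(1/9) = -12069/14384, so the residue is -12069/14384.
At the order-1 pole 1 set g(n) = (n - (1))*f(n) = (8*n/29 + 12/31)/(n - 1/9)**2.
Simple pole: residue = g(a) at a = 1, which is 12069/14384.
List the singular points by increasing real part (a conjugate pair: the negative imaginary part first).

Radius of convergence at 0: 1/9.
At 1/9: a pole of order 2; residue -12069/14384.
At 1: a pole of order 1; residue 12069/14384.


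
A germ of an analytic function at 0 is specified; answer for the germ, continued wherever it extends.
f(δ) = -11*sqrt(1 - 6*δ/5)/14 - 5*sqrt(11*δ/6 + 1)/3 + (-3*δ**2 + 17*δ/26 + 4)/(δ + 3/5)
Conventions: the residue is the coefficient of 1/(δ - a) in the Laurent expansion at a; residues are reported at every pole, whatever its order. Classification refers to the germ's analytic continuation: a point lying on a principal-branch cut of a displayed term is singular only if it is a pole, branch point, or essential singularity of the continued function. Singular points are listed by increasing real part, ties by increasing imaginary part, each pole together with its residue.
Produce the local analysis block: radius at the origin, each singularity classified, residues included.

Radius of convergence at 0: 6/11.
At -3/5: a pole of order 1; residue 1643/650.
At -6/11: an algebraic (square-root) branch point.
At 5/6: an algebraic (square-root) branch point.

Denominator factor (δ + 3/5): pole of order 1 at -3/5, modulus 3/5.
Branch term (-5/3)*sqrt(1 - δ/(-6/11)): its argument vanishes at δ = -6/11, a square-root branch point, modulus 6/11.
Branch term (-11/14)*sqrt(1 - δ/(5/6)): its argument vanishes at δ = 5/6, a square-root branch point, modulus 5/6.
The radius of convergence is the smallest modulus among the singular points: 6/11.
The branch terms are analytic at -3/5 and contribute nothing to the residue; only the rational part matters.
At the order-1 pole -3/5 set g(δ) = (δ - (-3/5))*(rational part) = -3*δ**2 + 17*δ/26 + 4.
Simple pole: residue = g(a) at a = -3/5, which is 1643/650.
List the singular points by increasing real part (a conjugate pair: the negative imaginary part first).


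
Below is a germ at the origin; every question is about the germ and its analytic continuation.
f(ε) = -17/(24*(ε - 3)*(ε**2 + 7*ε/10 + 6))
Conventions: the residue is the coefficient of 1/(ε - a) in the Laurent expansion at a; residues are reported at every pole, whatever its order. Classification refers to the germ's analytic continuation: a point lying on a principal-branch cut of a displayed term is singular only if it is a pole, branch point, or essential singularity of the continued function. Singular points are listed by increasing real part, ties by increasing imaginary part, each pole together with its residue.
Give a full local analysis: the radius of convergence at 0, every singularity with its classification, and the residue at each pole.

Radius of convergence at 0: sqrt(6).
At (-7/20) - ((1/20)*sqrt(2351))*i: a pole of order 1; residue (85/4104) + ((5695/9648504)*sqrt(2351))*i.
At (-7/20) + ((1/20)*sqrt(2351))*i: a pole of order 1; residue (85/4104) - ((5695/9648504)*sqrt(2351))*i.
At 3: a pole of order 1; residue -85/2052.

Denominator factor (ε - 3): pole of order 1 at 3, modulus 3.
Denominator factor (ε**2 + 7*ε/10 + 6): discriminant -2351/100, complex-conjugate roots (-7/20) + ((1/20)*sqrt(2351))*i and (-7/20) - ((1/20)*sqrt(2351))*i; poles of order 1, moduli sqrt(6) and sqrt(6).
The radius of convergence is the smallest modulus among the singular points: sqrt(6).
The factor ε**2 + 7*ε/10 + 6 splits as (ε - a)(ε - a') with a = (-7/20) - ((1/20)*sqrt(2351))*i, a' = (-7/20) + ((1/20)*sqrt(2351))*i. At the order-1 pole a set g(ε) = (ε - a)*f(ε) = [-17/(24*(ε - 3))] / (ε - a').
Simple pole: residue = g(a) at a = (-7/20) - ((1/20)*sqrt(2351))*i, which is (85/4104) + ((5695/9648504)*sqrt(2351))*i.
The factor ε**2 + 7*ε/10 + 6 splits as (ε - a)(ε - a') with a = (-7/20) + ((1/20)*sqrt(2351))*i, a' = (-7/20) - ((1/20)*sqrt(2351))*i. At the order-1 pole a set g(ε) = (ε - a)*f(ε) = [-17/(24*(ε - 3))] / (ε - a').
Simple pole: residue = g(a) at a = (-7/20) + ((1/20)*sqrt(2351))*i, which is (85/4104) - ((5695/9648504)*sqrt(2351))*i.
At the order-1 pole 3 set g(ε) = (ε - (3))*f(ε) = -17/(24*(ε**2 + 7*ε/10 + 6)).
Simple pole: residue = g(a) at a = 3, which is -85/2052.
List the singular points by increasing real part (a conjugate pair: the negative imaginary part first).


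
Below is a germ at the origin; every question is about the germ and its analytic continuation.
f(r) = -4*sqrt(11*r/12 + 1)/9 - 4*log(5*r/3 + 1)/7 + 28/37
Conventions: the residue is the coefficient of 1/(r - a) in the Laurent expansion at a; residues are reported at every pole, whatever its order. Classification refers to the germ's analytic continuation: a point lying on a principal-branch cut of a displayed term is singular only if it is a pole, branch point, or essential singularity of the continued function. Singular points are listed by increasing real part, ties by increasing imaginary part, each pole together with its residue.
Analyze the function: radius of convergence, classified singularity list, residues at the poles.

Radius of convergence at 0: 3/5.
At -12/11: an algebraic (square-root) branch point.
At -3/5: a logarithmic branch point.

Branch term (-4/7)*log(1 - r/(-3/5)): its argument vanishes at r = -3/5, a logarithmic branch point, modulus 3/5.
Branch term (-4/9)*sqrt(1 - r/(-12/11)): its argument vanishes at r = -12/11, a square-root branch point, modulus 12/11.
The radius of convergence is the smallest modulus among the singular points: 3/5.
List the singular points by increasing real part (a conjugate pair: the negative imaginary part first).


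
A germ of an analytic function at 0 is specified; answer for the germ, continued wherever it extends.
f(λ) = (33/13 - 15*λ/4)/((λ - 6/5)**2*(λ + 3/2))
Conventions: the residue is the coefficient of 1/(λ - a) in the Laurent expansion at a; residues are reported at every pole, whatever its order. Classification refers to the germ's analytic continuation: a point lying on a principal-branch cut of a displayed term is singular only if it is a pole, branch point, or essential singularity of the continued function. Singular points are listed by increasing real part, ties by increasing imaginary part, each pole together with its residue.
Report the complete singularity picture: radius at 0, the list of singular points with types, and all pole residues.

Radius of convergence at 0: 6/5.
At -3/2: a pole of order 1; residue 7075/6318.
At 6/5: a pole of order 2; residue -7075/6318.

Denominator factor (λ + 3/2): pole of order 1 at -3/2, modulus 3/2.
Denominator factor (λ - 6/5)^2: pole of order 2 at 6/5, modulus 6/5.
The radius of convergence is the smallest modulus among the singular points: 6/5.
At the order-1 pole -3/2 set g(λ) = (λ - (-3/2))*f(λ) = (33/13 - 15*λ/4)/(λ - 6/5)**2.
Simple pole: residue = g(a) at a = -3/2, which is 7075/6318.
At the order-2 pole 6/5 set g(λ) = (λ - (6/5))^2*f(λ) = (33/13 - 15*λ/4)/(λ + 3/2).
Order-2 pole: residue = g'(a); g'(6/5) = -7075/6318, so the residue is -7075/6318.
List the singular points by increasing real part (a conjugate pair: the negative imaginary part first).


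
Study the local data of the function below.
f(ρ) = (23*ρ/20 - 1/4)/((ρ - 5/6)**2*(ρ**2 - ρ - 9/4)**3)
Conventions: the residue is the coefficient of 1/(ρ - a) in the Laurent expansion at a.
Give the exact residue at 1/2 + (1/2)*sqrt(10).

The residue is 1092771/17094005 + (569320353/34188010000)*sqrt(10).


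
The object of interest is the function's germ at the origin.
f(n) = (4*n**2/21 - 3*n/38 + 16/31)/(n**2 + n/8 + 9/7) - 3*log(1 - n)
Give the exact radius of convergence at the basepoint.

Denominator factor (n**2 + n/8 + 9/7): discriminant -2297/448, complex-conjugate roots (-1/16) + ((1/112)*sqrt(16079))*i and (-1/16) - ((1/112)*sqrt(16079))*i; poles of order 1, moduli (3/7)*sqrt(7) and (3/7)*sqrt(7).
Branch term (-3)*log(1 - n/(1)): its argument vanishes at n = 1, a logarithmic branch point, modulus 1.
The radius of convergence is the smallest modulus among the singular points: 1.

The radius of convergence is 1.


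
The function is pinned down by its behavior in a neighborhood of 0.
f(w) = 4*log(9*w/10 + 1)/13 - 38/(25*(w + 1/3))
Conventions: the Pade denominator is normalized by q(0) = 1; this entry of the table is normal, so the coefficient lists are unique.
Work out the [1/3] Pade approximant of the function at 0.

Taylor coefficients needed (expand at 0): a_0 = -114/25, a_1 = 4536/325, a_2 = -26757/650, a_3 = 400383/3250, a_4 = -48023361/130000.
Write the denominator as Q(w) = 1 + q1*w + q2*w^2 + q3*w^3. Requiring Q*f - P = O(w^5) with deg P <= 1 kills the coefficients of w^2..w^4 in Q*f:
  w^2: a_2 + q1*a_1 + q2*a_0 = 0, i.e. -26757/650 + (4536/325)*q1 + (-114/25)*q2 = 0.
  w^3: a_3 + q1*a_2 + q2*a_1 + q3*a_0 = 0, i.e. 400383/3250 + (-26757/650)*q1 + (4536/325)*q2 + (-114/25)*q3 = 0.
  w^4: a_4 + q1*a_3 + q2*a_2 + q3*a_1 = 0, i.e. -48023361/130000 + (400383/3250)*q1 + (-26757/650)*q2 + (4536/325)*q3 = 0.
Solving this linear system: q1 = 623803239/191584280, q2 = 89899191/95792140, q3 = 379818369/766337120.
The numerator is Q*f truncated at degree 1: P0 = a_0 = -114/25; P1 = a_1 + q1*a_0 = -27725053059/31132445500.

The Pade approximant has numerator coefficients [-114/25, -27725053059/31132445500]; denominator coefficients [1, 623803239/191584280, 89899191/95792140, 379818369/766337120].


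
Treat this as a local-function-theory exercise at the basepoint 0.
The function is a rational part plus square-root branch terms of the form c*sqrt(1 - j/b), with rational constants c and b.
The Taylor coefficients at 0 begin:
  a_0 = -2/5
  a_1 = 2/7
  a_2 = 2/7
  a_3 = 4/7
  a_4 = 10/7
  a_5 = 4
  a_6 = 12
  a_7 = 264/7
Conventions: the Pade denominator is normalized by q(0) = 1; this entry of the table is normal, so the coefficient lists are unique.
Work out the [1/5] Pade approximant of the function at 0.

The Pade approximant has numerator coefficients [-2/5, 520318/424515]; denominator coefficients [1, -28502/12129, -11695/12129, -3795/4043, -13885/12129, -15260/12129].

Taylor coefficients needed (read off): a_0 = -2/5, a_1 = 2/7, a_2 = 2/7, a_3 = 4/7, a_4 = 10/7, a_5 = 4, a_6 = 12.
Write the denominator as Q(j) = 1 + q1*j + q2*j^2 + q3*j^3 + q4*j^4 + q5*j^5. Requiring Q*f - P = O(j^7) with deg P <= 1 kills the coefficients of j^2..j^6 in Q*f:
  j^2: a_2 + q1*a_1 + q2*a_0 = 0, i.e. 2/7 + (2/7)*q1 + (-2/5)*q2 = 0.
  j^3: a_3 + q1*a_2 + q2*a_1 + q3*a_0 = 0, i.e. 4/7 + (2/7)*q1 + (2/7)*q2 + (-2/5)*q3 = 0.
  j^4: a_4 + q1*a_3 + q2*a_2 + q3*a_1 + q4*a_0 = 0, i.e. 10/7 + (4/7)*q1 + (2/7)*q2 + (2/7)*q3 + (-2/5)*q4 = 0.
  j^5: a_5 + q1*a_4 + q2*a_3 + q3*a_2 + q4*a_1 + q5*a_0 = 0, i.e. 4 + (10/7)*q1 + (4/7)*q2 + (2/7)*q3 + (2/7)*q4 + (-2/5)*q5 = 0.
  j^6: a_6 + q1*a_5 + q2*a_4 + q3*a_3 + q4*a_2 + q5*a_1 = 0, i.e. 12 + (4)*q1 + (10/7)*q2 + (4/7)*q3 + (2/7)*q4 + (2/7)*q5 = 0.
Solving this linear system: q1 = -28502/12129, q2 = -11695/12129, q3 = -3795/4043, q4 = -13885/12129, q5 = -15260/12129.
The numerator is Q*f truncated at degree 1: P0 = a_0 = -2/5; P1 = a_1 + q1*a_0 = 520318/424515.


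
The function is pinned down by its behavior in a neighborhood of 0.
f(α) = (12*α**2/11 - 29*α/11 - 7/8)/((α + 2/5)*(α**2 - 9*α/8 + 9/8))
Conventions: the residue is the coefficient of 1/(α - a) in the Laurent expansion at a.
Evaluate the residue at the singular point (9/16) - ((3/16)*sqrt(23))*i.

The residue is (3385/7634) - ((138185/526746)*sqrt(23))*i.


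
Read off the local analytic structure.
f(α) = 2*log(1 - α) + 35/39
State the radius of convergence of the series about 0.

Branch term (2)*log(1 - α/(1)): its argument vanishes at α = 1, a logarithmic branch point, modulus 1.
The radius of convergence is the smallest modulus among the singular points: 1.

The radius of convergence is 1.


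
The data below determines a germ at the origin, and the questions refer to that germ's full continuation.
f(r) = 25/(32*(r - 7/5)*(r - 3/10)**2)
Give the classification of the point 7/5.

The point is a pole of order 1.

The denominator factor r - 7/5 vanishes at 7/5 and appears to the power 1; the numerator there equals 25/32, nonzero, and no other factor vanishes.
Hence a pole whose order is the multiplicity, 1.


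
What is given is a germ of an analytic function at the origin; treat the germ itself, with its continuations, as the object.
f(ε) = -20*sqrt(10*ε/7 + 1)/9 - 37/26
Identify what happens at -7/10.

The term (-20/9)*sqrt(1 - ε/(-7/10)) has argument 1 - -7/10/(-7/10) = 0 at -7/10: a square-root (algebraic, two-sheeted) branch point; the remaining terms are analytic or single-valued there.

The point is an algebraic (square-root) branch point.


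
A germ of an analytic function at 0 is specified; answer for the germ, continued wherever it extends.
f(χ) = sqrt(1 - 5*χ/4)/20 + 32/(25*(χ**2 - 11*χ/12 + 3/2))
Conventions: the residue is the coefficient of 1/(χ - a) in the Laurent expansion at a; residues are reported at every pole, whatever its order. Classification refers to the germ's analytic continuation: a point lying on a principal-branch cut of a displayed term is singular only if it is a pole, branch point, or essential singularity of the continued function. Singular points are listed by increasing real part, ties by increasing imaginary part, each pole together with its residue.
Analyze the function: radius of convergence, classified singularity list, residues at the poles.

Denominator factor (χ**2 - 11*χ/12 + 3/2): discriminant -743/144, complex-conjugate roots (11/24) + ((1/24)*sqrt(743))*i and (11/24) - ((1/24)*sqrt(743))*i; poles of order 1, moduli (1/2)*sqrt(6) and (1/2)*sqrt(6).
Branch term (1/20)*sqrt(1 - χ/(4/5)): its argument vanishes at χ = 4/5, a square-root branch point, modulus 4/5.
The radius of convergence is the smallest modulus among the singular points: 4/5.
The branch term is analytic at (11/24) - ((1/24)*sqrt(743))*i and contributes nothing to the residue; only the rational part matters.
The factor χ**2 - 11*χ/12 + 3/2 splits as (χ - a)(χ - a') with a = (11/24) - ((1/24)*sqrt(743))*i, a' = (11/24) + ((1/24)*sqrt(743))*i. At the order-1 pole a set g(χ) = (χ - a)*(rational part) = [32/25] / (χ - a').
Simple pole: residue = g(a) at a = (11/24) - ((1/24)*sqrt(743))*i, which is ((384/18575)*sqrt(743))*i.
The branch term is analytic at (11/24) + ((1/24)*sqrt(743))*i and contributes nothing to the residue; only the rational part matters.
The factor χ**2 - 11*χ/12 + 3/2 splits as (χ - a)(χ - a') with a = (11/24) + ((1/24)*sqrt(743))*i, a' = (11/24) - ((1/24)*sqrt(743))*i. At the order-1 pole a set g(χ) = (χ - a)*(rational part) = [32/25] / (χ - a').
Simple pole: residue = g(a) at a = (11/24) + ((1/24)*sqrt(743))*i, which is -((384/18575)*sqrt(743))*i.
List the singular points by increasing real part (a conjugate pair: the negative imaginary part first).

Radius of convergence at 0: 4/5.
At (11/24) - ((1/24)*sqrt(743))*i: a pole of order 1; residue ((384/18575)*sqrt(743))*i.
At (11/24) + ((1/24)*sqrt(743))*i: a pole of order 1; residue -((384/18575)*sqrt(743))*i.
At 4/5: an algebraic (square-root) branch point.
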